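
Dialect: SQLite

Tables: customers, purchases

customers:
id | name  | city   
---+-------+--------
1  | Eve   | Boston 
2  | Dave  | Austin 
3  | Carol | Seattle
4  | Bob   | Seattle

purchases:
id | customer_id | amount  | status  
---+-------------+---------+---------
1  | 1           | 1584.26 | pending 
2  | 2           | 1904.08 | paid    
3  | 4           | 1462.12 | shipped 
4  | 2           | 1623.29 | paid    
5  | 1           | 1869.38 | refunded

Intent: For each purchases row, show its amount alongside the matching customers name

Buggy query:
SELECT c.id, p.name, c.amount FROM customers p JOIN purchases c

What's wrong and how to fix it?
Bug: Missing join condition: each purchases row is matched to all customers rows instead of just its own

Fix: Add ON c.customer_id = p.id to the JOIN

Corrected query:
SELECT c.id, p.name, c.amount FROM customers p JOIN purchases c ON c.customer_id = p.id

Result:
id | name | amount 
---+------+--------
1  | Eve  | 1584.26
2  | Dave | 1904.08
3  | Bob  | 1462.12
4  | Dave | 1623.29
5  | Eve  | 1869.38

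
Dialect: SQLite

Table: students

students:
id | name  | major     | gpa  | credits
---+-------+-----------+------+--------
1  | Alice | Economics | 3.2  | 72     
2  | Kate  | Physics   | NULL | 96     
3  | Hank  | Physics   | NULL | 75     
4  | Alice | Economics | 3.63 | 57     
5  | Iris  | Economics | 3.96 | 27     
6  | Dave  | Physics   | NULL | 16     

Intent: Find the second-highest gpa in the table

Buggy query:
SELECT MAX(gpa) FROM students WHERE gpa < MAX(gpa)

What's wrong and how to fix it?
Bug: MAX(gpa) on the right of the comparison is an aggregate-in-WHERE error

Fix: Compute the overall MAX in a subquery, then take MAX of rows below it

Corrected query:
SELECT MAX(gpa) FROM students WHERE gpa < (SELECT MAX(gpa) FROM students)

Result:
MAX(gpa)
--------
3.63    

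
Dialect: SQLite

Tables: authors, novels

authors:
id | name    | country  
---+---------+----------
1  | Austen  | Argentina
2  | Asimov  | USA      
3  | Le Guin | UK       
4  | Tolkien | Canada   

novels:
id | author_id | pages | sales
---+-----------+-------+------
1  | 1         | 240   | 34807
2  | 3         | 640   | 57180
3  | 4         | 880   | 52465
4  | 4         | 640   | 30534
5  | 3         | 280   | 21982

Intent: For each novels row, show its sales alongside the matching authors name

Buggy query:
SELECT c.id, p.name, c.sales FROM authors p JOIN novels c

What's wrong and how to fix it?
Bug: JOIN with no ON clause produces a cartesian product; every novels row pairs with every authors row

Fix: Add ON c.author_id = p.id to the JOIN

Corrected query:
SELECT c.id, p.name, c.sales FROM authors p JOIN novels c ON c.author_id = p.id

Result:
id | name    | sales
---+---------+------
1  | Austen  | 34807
2  | Le Guin | 57180
3  | Tolkien | 52465
4  | Tolkien | 30534
5  | Le Guin | 21982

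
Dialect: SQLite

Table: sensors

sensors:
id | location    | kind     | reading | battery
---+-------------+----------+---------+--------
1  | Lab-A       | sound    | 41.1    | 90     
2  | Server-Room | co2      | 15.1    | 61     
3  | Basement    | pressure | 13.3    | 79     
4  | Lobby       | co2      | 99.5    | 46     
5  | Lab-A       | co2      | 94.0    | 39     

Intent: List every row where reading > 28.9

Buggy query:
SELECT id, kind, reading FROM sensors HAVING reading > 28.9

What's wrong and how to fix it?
Bug: This is a non-aggregate query (no GROUP BY, no aggregates), so in SQLite the HAVING clause is invalid here; a row-level condition belongs in WHERE

Fix: Use WHERE for row-level filtering

Corrected query:
SELECT id, kind, reading FROM sensors WHERE reading > 28.9

Result:
id | kind  | reading
---+-------+--------
1  | sound | 41.1   
4  | co2   | 99.5   
5  | co2   | 94     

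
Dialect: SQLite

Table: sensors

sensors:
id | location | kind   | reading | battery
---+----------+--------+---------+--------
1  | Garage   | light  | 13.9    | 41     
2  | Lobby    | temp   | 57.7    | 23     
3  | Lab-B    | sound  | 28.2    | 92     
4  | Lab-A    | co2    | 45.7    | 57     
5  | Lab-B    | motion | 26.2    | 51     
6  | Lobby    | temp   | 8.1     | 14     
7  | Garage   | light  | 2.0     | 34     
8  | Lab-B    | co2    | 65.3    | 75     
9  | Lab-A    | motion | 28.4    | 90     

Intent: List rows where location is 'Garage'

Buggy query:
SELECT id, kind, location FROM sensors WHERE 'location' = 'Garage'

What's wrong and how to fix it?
Bug: 'location' in single quotes is a string literal, not the column; the comparison is literal-vs-literal and never true

Fix: Remove the quotes around the column name (or use double quotes for an identifier)

Corrected query:
SELECT id, kind, location FROM sensors WHERE location = 'Garage'

Result:
id | kind  | location
---+-------+---------
1  | light | Garage  
7  | light | Garage  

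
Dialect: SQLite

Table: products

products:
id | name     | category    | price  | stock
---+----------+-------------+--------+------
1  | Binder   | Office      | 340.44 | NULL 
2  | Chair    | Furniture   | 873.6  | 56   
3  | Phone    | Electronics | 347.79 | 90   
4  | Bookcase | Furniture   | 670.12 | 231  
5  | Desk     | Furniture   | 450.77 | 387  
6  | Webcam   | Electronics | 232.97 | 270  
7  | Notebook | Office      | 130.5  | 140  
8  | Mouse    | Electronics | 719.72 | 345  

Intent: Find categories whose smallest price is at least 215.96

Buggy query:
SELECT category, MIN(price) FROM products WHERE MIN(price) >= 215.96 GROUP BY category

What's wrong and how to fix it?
Bug: Aggregates like MIN are computed per group after WHERE runs

Fix: Use HAVING for the per-group MIN condition

Corrected query:
SELECT category, MIN(price) FROM products GROUP BY category HAVING MIN(price) >= 215.96

Result:
category    | MIN(price)
------------+-----------
Electronics | 232.97    
Furniture   | 450.77    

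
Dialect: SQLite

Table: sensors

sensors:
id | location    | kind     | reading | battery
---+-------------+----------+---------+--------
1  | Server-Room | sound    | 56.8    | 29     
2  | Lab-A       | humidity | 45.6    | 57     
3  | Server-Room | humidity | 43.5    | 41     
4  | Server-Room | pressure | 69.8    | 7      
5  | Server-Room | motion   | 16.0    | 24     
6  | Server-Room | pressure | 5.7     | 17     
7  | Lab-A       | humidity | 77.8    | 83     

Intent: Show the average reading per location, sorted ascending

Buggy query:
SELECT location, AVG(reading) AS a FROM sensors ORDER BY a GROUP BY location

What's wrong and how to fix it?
Bug: ORDER BY appears before GROUP BY; SQL clause order requires GROUP BY first

Fix: Move ORDER BY to the end, after GROUP BY

Corrected query:
SELECT location, AVG(reading) AS a FROM sensors GROUP BY location ORDER BY a

Result:
location    | a    
------------+------
Server-Room | 38.36
Lab-A       | 61.7 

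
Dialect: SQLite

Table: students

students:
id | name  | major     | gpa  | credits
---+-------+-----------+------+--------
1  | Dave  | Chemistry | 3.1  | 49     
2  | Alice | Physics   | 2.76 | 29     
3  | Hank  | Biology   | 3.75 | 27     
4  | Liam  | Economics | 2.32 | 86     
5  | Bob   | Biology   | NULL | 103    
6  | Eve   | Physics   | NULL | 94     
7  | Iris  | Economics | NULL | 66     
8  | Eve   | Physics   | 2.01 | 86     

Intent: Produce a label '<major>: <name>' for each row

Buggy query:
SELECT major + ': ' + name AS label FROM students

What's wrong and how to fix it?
Bug: '+' is numeric addition; on text columns SQLite converts them to 0 instead of concatenating

Fix: Replace + with || to concatenate text

Corrected query:
SELECT major || ': ' || name AS label FROM students

Result:
label          
---------------
Chemistry: Dave
Physics: Alice 
Biology: Hank  
Economics: Liam
Biology: Bob   
Physics: Eve   
Economics: Iris
Physics: Eve   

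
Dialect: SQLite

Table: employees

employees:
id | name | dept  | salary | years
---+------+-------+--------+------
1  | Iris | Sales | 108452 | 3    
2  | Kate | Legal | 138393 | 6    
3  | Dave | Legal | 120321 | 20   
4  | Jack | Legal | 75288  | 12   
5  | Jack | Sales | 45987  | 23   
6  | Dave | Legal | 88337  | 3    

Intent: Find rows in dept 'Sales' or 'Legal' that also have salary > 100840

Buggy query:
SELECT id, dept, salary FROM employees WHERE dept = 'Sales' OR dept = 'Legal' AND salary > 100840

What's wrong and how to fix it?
Bug: Without parentheses, AND is evaluated before OR, so the salary filter only applies to the 'Legal' branch

Fix: Add parentheses around the OR so the AND applies to both alternatives

Corrected query:
SELECT id, dept, salary FROM employees WHERE (dept = 'Sales' OR dept = 'Legal') AND salary > 100840

Result:
id | dept  | salary
---+-------+-------
1  | Sales | 108452
2  | Legal | 138393
3  | Legal | 120321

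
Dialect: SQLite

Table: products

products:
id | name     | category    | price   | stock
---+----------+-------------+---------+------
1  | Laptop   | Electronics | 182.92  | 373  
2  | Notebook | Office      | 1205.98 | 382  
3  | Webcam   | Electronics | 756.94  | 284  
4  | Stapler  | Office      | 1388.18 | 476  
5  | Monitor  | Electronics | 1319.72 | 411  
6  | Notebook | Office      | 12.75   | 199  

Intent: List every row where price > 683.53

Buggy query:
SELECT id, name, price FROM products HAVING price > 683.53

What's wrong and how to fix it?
Bug: HAVING filters the output of aggregation, but this query has no GROUP BY and no aggregate functions, so SQLite rejects it (HAVING clause on a non-aggregate query); the condition here is per row

Fix: Replace HAVING with WHERE since the condition applies to individual rows

Corrected query:
SELECT id, name, price FROM products WHERE price > 683.53

Result:
id | name     | price  
---+----------+--------
2  | Notebook | 1205.98
3  | Webcam   | 756.94 
4  | Stapler  | 1388.18
5  | Monitor  | 1319.72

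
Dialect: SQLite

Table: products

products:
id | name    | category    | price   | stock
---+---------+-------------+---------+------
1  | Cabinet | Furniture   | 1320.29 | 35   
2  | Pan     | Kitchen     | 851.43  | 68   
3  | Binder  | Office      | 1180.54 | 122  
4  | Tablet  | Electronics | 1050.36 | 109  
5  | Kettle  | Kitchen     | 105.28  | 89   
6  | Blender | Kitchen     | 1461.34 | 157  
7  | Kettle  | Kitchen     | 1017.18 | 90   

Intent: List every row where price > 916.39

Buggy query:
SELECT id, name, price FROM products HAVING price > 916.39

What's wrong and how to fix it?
Bug: This is a non-aggregate query (no GROUP BY, no aggregates), so in SQLite the HAVING clause is invalid here; a row-level condition belongs in WHERE

Fix: Use WHERE for row-level filtering

Corrected query:
SELECT id, name, price FROM products WHERE price > 916.39

Result:
id | name    | price  
---+---------+--------
1  | Cabinet | 1320.29
3  | Binder  | 1180.54
4  | Tablet  | 1050.36
6  | Blender | 1461.34
7  | Kettle  | 1017.18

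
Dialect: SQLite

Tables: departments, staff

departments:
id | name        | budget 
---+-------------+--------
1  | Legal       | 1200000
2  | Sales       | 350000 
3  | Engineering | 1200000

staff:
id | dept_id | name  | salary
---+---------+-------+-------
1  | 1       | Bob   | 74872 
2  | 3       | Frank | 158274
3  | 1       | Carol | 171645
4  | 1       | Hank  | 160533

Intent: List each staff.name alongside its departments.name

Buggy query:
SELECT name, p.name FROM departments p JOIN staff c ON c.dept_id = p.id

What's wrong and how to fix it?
Bug: 'name' exists in both joined tables, so the database can't tell which one is meant

Fix: Qualify the column with its table alias (c.name)

Corrected query:
SELECT c.name, p.name FROM departments p JOIN staff c ON c.dept_id = p.id

Result:
name  | name       
------+------------
Bob   | Legal      
Frank | Engineering
Carol | Legal      
Hank  | Legal      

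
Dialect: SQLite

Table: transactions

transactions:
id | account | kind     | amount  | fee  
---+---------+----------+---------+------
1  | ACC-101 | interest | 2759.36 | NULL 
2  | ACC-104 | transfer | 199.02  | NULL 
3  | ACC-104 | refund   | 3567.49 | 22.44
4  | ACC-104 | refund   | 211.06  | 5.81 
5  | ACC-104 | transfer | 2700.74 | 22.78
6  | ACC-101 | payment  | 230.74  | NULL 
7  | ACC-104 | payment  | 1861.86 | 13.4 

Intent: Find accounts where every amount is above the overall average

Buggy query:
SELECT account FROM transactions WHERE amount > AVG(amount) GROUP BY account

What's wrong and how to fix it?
Bug: WHERE evaluates per row before aggregation, so AVG() is unavailable

Fix: Compute the overall average in a scalar subquery and compare each group's MIN against it in HAVING

Corrected query:
SELECT account FROM transactions GROUP BY account HAVING MIN(amount) > (SELECT AVG(amount) FROM transactions)

Result:
(no rows)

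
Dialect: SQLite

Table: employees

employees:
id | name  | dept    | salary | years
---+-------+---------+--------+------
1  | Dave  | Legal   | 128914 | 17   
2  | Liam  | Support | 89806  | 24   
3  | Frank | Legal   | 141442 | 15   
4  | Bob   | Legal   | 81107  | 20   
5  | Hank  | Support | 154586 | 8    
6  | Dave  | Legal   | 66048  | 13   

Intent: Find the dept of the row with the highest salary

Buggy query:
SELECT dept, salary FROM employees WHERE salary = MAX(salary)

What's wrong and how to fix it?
Bug: MAX(salary) is an aggregate and cannot be used directly in WHERE

Fix: Use a subquery: WHERE salary = (SELECT MAX(salary) FROM employees)

Corrected query:
SELECT dept, salary FROM employees WHERE salary = (SELECT MAX(salary) FROM employees)

Result:
dept    | salary
--------+-------
Support | 154586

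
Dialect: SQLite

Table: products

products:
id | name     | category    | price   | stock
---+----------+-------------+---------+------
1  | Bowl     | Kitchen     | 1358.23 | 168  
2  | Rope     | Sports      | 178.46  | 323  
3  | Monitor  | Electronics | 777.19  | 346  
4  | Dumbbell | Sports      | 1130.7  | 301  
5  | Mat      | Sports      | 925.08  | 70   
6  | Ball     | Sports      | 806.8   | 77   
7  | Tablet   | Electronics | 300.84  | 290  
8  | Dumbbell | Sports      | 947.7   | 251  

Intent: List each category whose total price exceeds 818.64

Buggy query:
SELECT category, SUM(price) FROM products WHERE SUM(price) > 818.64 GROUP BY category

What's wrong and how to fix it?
Bug: WHERE runs before GROUP BY, so aggregates aren't available there

Fix: Use HAVING (which filters groups after aggregation) instead of WHERE

Corrected query:
SELECT category, SUM(price) FROM products GROUP BY category HAVING SUM(price) > 818.64

Result:
category    | SUM(price)
------------+-----------
Electronics | 1078.03   
Kitchen     | 1358.23   
Sports      | 3988.74   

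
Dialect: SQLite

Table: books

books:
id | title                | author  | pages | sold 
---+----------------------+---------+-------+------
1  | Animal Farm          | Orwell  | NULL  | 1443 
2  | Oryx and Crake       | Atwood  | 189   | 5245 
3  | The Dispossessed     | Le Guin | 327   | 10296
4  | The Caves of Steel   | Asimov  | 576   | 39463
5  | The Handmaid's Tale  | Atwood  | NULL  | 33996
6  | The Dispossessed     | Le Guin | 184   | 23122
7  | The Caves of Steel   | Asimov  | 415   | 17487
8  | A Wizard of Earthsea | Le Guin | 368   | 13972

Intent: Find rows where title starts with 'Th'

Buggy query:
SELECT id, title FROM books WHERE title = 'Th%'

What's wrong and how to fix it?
Bug: Wildcards only work with LIKE; '=' treats '%' as a literal character

Fix: Use LIKE for wildcard pattern matching

Corrected query:
SELECT id, title FROM books WHERE title LIKE 'Th%'

Result:
id | title              
---+--------------------
3  | The Dispossessed   
4  | The Caves of Steel 
5  | The Handmaid's Tale
6  | The Dispossessed   
7  | The Caves of Steel 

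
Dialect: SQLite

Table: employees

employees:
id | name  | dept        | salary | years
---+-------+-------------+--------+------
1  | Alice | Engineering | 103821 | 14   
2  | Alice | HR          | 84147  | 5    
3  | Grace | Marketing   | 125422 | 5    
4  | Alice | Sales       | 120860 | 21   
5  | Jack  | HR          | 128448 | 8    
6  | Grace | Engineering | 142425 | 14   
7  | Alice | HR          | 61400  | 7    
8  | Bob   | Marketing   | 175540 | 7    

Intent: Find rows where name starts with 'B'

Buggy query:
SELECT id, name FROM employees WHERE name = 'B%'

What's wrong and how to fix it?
Bug: '=' compares the literal string including the % character; pattern matching needs LIKE

Fix: Use LIKE for wildcard pattern matching

Corrected query:
SELECT id, name FROM employees WHERE name LIKE 'B%'

Result:
id | name
---+-----
8  | Bob 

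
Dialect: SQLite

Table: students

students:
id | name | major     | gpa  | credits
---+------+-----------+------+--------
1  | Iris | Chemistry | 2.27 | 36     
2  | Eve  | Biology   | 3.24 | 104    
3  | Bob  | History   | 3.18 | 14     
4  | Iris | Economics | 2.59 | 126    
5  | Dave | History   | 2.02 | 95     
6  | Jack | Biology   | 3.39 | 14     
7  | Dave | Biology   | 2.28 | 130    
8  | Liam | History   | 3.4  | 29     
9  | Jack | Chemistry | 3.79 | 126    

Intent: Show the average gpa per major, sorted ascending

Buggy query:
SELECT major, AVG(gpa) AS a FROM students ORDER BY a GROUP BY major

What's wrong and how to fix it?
Bug: ORDER BY appears before GROUP BY; SQL clause order requires GROUP BY first

Fix: Reorder: SELECT … FROM … GROUP BY … ORDER BY …

Corrected query:
SELECT major, AVG(gpa) AS a FROM students GROUP BY major ORDER BY a

Result:
major     | a       
----------+---------
Economics | 2.59    
History   | 2.866667
Biology   | 2.97    
Chemistry | 3.03    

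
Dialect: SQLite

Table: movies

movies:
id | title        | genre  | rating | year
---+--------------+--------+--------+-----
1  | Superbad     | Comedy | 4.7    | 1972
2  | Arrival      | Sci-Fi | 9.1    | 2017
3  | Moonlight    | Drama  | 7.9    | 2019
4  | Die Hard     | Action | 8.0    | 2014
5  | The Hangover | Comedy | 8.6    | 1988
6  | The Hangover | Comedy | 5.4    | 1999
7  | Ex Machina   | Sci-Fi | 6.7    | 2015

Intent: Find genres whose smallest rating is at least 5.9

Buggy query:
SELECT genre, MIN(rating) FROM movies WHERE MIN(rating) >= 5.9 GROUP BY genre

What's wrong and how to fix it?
Bug: Aggregates like MIN are computed per group after WHERE runs

Fix: Use HAVING for the per-group MIN condition

Corrected query:
SELECT genre, MIN(rating) FROM movies GROUP BY genre HAVING MIN(rating) >= 5.9

Result:
genre  | MIN(rating)
-------+------------
Action | 8          
Drama  | 7.9        
Sci-Fi | 6.7        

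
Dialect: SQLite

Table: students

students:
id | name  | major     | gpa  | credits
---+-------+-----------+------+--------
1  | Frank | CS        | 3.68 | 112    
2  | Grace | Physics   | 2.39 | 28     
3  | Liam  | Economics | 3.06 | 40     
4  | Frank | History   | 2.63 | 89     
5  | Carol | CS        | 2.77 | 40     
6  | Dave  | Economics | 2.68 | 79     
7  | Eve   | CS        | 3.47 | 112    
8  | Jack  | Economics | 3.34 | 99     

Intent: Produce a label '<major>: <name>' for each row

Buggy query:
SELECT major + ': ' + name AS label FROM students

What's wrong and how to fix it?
Bug: '+' is numeric addition; on text columns SQLite converts them to 0 instead of concatenating

Fix: Use the || operator for string concatenation

Corrected query:
SELECT major || ': ' || name AS label FROM students

Result:
label          
---------------
CS: Frank      
Physics: Grace 
Economics: Liam
History: Frank 
CS: Carol      
Economics: Dave
CS: Eve        
Economics: Jack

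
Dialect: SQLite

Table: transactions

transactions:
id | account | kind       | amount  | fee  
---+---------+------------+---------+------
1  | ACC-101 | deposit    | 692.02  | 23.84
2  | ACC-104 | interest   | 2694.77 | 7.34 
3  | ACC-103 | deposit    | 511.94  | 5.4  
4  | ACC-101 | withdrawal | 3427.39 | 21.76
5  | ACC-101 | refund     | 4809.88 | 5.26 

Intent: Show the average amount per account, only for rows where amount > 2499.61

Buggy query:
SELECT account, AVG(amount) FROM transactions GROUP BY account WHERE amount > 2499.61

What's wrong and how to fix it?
Bug: WHERE cannot follow GROUP BY

Fix: Place WHERE between FROM and GROUP BY

Corrected query:
SELECT account, AVG(amount) FROM transactions WHERE amount > 2499.61 GROUP BY account

Result:
account | AVG(amount)
--------+------------
ACC-101 | 4118.635   
ACC-104 | 2694.77    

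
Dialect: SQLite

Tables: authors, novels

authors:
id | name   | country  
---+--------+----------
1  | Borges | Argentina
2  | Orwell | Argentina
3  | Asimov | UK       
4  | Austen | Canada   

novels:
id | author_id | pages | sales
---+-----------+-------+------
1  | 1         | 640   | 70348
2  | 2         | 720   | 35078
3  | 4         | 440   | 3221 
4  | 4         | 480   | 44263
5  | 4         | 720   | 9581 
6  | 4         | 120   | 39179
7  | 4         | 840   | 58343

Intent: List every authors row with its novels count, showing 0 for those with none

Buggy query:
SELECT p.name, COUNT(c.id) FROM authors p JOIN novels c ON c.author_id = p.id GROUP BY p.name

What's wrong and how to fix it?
Bug: INNER JOIN drops authors rows that have no matching novels rows

Fix: Use LEFT JOIN so parents without children still appear (COUNT(c.id) gives 0)

Corrected query:
SELECT p.name, COUNT(c.id) FROM authors p LEFT JOIN novels c ON c.author_id = p.id GROUP BY p.name

Result:
name   | COUNT(c.id)
-------+------------
Asimov | 0          
Austen | 5          
Borges | 1          
Orwell | 1          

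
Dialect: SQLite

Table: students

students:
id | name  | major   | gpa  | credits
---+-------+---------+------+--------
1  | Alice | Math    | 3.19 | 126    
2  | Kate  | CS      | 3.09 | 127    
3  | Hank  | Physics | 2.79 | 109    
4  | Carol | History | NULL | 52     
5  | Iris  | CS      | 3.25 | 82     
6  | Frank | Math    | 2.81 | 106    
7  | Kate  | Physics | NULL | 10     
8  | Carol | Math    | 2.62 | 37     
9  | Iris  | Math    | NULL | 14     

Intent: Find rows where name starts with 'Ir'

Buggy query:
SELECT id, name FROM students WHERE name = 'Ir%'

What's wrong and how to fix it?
Bug: Wildcards only work with LIKE; '=' treats '%' as a literal character

Fix: Replace '=' with LIKE so 'Ir%' is treated as a pattern

Corrected query:
SELECT id, name FROM students WHERE name LIKE 'Ir%'

Result:
id | name
---+-----
5  | Iris
9  | Iris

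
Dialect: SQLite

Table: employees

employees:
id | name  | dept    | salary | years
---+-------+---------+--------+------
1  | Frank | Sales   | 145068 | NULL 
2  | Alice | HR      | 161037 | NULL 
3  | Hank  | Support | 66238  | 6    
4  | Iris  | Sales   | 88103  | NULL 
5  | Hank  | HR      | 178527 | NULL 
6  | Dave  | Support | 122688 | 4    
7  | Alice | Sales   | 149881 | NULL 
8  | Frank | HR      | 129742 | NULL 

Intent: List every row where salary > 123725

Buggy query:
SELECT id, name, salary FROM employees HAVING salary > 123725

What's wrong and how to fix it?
Bug: HAVING filters the output of aggregation, but this query has no GROUP BY and no aggregate functions, so SQLite rejects it (HAVING clause on a non-aggregate query); the condition here is per row

Fix: Use WHERE for row-level filtering

Corrected query:
SELECT id, name, salary FROM employees WHERE salary > 123725

Result:
id | name  | salary
---+-------+-------
1  | Frank | 145068
2  | Alice | 161037
5  | Hank  | 178527
7  | Alice | 149881
8  | Frank | 129742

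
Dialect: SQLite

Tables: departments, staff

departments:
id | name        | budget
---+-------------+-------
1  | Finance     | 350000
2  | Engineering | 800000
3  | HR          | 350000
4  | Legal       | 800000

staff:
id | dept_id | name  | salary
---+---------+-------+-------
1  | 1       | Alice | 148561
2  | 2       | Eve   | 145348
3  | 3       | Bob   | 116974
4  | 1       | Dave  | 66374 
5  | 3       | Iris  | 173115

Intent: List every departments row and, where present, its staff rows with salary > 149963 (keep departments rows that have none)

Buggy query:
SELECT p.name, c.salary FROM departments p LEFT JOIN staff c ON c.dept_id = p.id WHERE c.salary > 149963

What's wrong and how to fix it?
Bug: A WHERE condition on the right-hand table after LEFT JOIN drops unmatched parents

Fix: Move the right-table condition into the ON clause so unmatched parents are kept

Corrected query:
SELECT p.name, c.salary FROM departments p LEFT JOIN staff c ON c.dept_id = p.id AND c.salary > 149963

Result:
name        | salary
------------+-------
Finance     | NULL  
Engineering | NULL  
HR          | 173115
Legal       | NULL  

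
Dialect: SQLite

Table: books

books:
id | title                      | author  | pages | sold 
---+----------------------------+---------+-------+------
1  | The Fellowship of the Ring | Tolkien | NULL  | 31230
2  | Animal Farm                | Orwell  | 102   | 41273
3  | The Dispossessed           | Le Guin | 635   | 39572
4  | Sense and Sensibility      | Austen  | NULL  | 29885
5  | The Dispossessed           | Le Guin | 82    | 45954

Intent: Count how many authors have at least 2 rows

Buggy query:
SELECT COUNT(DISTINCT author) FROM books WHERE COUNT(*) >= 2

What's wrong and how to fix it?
Bug: WHERE filters individual rows, not groups, so a group-level COUNT is invalid there

Fix: Group first with HAVING COUNT(*) >= 2, then COUNT the resulting groups

Corrected query:
SELECT COUNT(*) FROM (SELECT author FROM books GROUP BY author HAVING COUNT(*) >= 2)

Result:
COUNT(*)
--------
1       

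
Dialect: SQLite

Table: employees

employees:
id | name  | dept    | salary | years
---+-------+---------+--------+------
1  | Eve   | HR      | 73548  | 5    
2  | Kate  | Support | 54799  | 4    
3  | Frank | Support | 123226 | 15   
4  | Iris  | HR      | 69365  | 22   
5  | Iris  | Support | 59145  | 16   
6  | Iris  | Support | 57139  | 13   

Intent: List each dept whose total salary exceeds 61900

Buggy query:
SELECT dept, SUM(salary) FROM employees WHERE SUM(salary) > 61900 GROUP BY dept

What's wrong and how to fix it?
Bug: WHERE runs before GROUP BY, so aggregates aren't available there

Fix: Use HAVING (which filters groups after aggregation) instead of WHERE

Corrected query:
SELECT dept, SUM(salary) FROM employees GROUP BY dept HAVING SUM(salary) > 61900

Result:
dept    | SUM(salary)
--------+------------
HR      | 142913     
Support | 294309     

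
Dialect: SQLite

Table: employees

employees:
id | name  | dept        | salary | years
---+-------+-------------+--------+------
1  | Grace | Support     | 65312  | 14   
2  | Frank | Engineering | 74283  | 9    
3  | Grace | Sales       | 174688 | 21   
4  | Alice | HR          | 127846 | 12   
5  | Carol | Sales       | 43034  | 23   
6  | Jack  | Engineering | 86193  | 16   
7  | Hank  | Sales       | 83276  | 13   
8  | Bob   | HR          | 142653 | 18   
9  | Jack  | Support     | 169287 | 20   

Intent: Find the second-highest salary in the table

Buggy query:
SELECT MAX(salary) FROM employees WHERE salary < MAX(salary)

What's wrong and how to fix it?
Bug: MAX(salary) on the right of the comparison is an aggregate-in-WHERE error

Fix: Put the inner MAX in a scalar subquery

Corrected query:
SELECT MAX(salary) FROM employees WHERE salary < (SELECT MAX(salary) FROM employees)

Result:
MAX(salary)
-----------
169287     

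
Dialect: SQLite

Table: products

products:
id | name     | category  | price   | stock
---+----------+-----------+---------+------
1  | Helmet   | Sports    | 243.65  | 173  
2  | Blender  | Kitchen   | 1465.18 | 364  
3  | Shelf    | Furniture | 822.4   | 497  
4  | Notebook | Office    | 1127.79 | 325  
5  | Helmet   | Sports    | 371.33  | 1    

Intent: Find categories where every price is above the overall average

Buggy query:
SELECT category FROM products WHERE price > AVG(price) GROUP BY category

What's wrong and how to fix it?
Bug: AVG() is an aggregate; it can't sit directly in WHERE

Fix: Compute the overall average in a scalar subquery and compare each group's MIN against it in HAVING

Corrected query:
SELECT category FROM products GROUP BY category HAVING MIN(price) > (SELECT AVG(price) FROM products)

Result:
category 
---------
Furniture
Kitchen  
Office   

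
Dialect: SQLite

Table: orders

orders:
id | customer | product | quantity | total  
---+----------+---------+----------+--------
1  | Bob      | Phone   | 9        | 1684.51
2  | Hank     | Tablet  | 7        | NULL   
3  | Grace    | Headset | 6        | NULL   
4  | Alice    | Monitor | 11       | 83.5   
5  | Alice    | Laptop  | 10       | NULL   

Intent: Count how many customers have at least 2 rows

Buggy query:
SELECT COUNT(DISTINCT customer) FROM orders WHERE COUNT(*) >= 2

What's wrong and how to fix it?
Bug: COUNT(*) cannot appear in WHERE; the per-group count doesn't exist yet

Fix: Group first with HAVING COUNT(*) >= 2, then COUNT the resulting groups

Corrected query:
SELECT COUNT(*) FROM (SELECT customer FROM orders GROUP BY customer HAVING COUNT(*) >= 2)

Result:
COUNT(*)
--------
1       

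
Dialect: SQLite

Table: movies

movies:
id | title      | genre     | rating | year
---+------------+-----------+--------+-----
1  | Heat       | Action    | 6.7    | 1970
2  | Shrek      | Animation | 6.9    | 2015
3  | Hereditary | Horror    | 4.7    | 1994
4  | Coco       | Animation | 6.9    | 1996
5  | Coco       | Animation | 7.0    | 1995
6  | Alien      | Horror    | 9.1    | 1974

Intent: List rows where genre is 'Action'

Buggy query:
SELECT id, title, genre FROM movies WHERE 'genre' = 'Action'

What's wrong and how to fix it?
Bug: 'genre' in single quotes is a string literal, not the column; the comparison is literal-vs-literal and never true

Fix: Reference the column as genre without single quotes

Corrected query:
SELECT id, title, genre FROM movies WHERE genre = 'Action'

Result:
id | title | genre 
---+-------+-------
1  | Heat  | Action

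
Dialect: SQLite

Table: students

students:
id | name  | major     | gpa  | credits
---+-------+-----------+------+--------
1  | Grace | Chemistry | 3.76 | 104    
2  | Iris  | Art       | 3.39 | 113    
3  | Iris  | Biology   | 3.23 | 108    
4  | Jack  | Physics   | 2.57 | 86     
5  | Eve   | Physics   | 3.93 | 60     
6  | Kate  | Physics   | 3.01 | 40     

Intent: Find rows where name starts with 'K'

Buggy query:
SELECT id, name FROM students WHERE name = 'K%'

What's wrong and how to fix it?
Bug: '=' compares the literal string including the % character; pattern matching needs LIKE

Fix: Use LIKE for wildcard pattern matching

Corrected query:
SELECT id, name FROM students WHERE name LIKE 'K%'

Result:
id | name
---+-----
6  | Kate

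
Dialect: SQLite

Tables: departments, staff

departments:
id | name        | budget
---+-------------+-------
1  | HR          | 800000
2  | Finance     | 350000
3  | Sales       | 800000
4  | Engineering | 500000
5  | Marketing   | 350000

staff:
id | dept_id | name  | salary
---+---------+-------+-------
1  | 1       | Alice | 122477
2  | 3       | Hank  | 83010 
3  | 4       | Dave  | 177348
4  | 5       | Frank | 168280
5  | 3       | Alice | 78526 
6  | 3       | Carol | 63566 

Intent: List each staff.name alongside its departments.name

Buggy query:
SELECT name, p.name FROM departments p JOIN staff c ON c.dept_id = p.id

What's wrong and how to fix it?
Bug: Both tables have a 'name' column; the unqualified reference is ambiguous

Fix: Qualify the column with its table alias (c.name)

Corrected query:
SELECT c.name, p.name FROM departments p JOIN staff c ON c.dept_id = p.id

Result:
name  | name       
------+------------
Alice | HR         
Hank  | Sales      
Dave  | Engineering
Frank | Marketing  
Alice | Sales      
Carol | Sales      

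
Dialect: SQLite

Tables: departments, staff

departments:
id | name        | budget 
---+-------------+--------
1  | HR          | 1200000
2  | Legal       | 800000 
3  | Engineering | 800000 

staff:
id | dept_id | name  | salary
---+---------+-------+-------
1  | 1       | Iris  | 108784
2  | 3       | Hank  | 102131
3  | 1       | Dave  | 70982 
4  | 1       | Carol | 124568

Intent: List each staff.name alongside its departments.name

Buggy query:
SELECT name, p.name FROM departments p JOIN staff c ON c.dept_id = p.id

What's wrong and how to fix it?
Bug: Both tables have a 'name' column; the unqualified reference is ambiguous

Fix: Qualify the column with its table alias (c.name)

Corrected query:
SELECT c.name, p.name FROM departments p JOIN staff c ON c.dept_id = p.id

Result:
name  | name       
------+------------
Iris  | HR         
Hank  | Engineering
Dave  | HR         
Carol | HR         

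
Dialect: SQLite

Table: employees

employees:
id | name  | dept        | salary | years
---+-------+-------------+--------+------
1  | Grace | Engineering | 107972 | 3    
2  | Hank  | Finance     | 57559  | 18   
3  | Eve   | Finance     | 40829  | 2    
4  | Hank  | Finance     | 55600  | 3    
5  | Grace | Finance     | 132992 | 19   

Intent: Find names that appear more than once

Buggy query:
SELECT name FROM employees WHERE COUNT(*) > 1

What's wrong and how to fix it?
Bug: COUNT(*) is an aggregate and cannot be used in WHERE

Fix: Group first, then use HAVING for the count condition

Corrected query:
SELECT name FROM employees GROUP BY name HAVING COUNT(*) > 1

Result:
name 
-----
Grace
Hank 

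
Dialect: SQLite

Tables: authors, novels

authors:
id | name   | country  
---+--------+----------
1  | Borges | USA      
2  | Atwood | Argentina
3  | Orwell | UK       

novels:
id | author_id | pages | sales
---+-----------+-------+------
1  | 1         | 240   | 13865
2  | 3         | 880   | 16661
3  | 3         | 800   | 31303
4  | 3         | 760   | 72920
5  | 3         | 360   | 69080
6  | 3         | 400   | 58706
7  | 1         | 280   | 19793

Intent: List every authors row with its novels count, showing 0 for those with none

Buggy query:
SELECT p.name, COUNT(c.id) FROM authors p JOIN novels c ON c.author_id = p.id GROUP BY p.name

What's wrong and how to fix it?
Bug: INNER JOIN drops authors rows that have no matching novels rows

Fix: Use LEFT JOIN so parents without children still appear (COUNT(c.id) gives 0)

Corrected query:
SELECT p.name, COUNT(c.id) FROM authors p LEFT JOIN novels c ON c.author_id = p.id GROUP BY p.name

Result:
name   | COUNT(c.id)
-------+------------
Atwood | 0          
Borges | 2          
Orwell | 5          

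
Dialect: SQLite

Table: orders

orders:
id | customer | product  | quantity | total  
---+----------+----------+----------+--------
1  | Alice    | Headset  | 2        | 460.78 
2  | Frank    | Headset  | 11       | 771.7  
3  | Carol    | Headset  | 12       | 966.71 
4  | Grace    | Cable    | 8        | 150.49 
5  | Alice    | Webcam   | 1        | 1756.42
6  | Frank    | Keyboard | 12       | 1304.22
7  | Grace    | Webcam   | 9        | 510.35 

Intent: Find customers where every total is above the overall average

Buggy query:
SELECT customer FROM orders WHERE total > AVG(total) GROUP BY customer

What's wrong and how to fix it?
Bug: AVG() is an aggregate; it can't sit directly in WHERE

Fix: Use a subquery for AVG and a HAVING MIN(...) filter so the condition holds for every row in the group

Corrected query:
SELECT customer FROM orders GROUP BY customer HAVING MIN(total) > (SELECT AVG(total) FROM orders)

Result:
customer
--------
Carol   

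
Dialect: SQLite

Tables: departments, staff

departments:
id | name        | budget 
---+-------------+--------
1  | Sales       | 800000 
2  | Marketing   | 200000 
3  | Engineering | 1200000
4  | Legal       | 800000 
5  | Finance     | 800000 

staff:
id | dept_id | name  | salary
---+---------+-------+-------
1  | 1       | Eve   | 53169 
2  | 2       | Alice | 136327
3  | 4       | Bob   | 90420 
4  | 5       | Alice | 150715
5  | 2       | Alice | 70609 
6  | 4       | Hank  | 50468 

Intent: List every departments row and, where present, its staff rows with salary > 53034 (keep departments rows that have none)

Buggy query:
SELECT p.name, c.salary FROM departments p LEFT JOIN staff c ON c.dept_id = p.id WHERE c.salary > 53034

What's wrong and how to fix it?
Bug: Filtering c.salary in WHERE discards the NULL rows produced by LEFT JOIN, turning it into an inner join

Fix: Move the right-table condition into the ON clause so unmatched parents are kept

Corrected query:
SELECT p.name, c.salary FROM departments p LEFT JOIN staff c ON c.dept_id = p.id AND c.salary > 53034

Result:
name        | salary
------------+-------
Sales       | 53169 
Marketing   | 70609 
Marketing   | 136327
Engineering | NULL  
Legal       | 90420 
Finance     | 150715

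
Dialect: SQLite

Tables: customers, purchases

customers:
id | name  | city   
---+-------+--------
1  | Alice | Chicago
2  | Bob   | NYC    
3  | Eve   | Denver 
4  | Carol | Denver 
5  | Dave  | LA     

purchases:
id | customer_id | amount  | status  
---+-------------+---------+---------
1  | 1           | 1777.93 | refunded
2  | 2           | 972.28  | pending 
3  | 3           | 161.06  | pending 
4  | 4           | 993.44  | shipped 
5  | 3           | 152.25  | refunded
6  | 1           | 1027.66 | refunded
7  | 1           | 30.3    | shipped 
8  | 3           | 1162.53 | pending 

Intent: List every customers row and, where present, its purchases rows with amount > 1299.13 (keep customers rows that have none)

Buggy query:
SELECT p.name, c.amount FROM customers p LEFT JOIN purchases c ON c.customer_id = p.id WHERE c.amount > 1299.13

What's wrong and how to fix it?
Bug: A WHERE condition on the right-hand table after LEFT JOIN drops unmatched parents

Fix: Move the right-table condition into the ON clause so unmatched parents are kept

Corrected query:
SELECT p.name, c.amount FROM customers p LEFT JOIN purchases c ON c.customer_id = p.id AND c.amount > 1299.13

Result:
name  | amount 
------+--------
Alice | 1777.93
Bob   | NULL   
Eve   | NULL   
Carol | NULL   
Dave  | NULL   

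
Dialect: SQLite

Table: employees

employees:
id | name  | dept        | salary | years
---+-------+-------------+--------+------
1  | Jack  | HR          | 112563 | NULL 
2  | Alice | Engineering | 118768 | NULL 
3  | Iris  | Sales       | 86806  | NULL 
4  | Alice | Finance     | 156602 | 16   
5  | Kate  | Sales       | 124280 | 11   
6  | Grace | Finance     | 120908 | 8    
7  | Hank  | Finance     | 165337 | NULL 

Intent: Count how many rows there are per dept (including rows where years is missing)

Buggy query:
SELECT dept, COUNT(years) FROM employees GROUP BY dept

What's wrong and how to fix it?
Bug: COUNT(years) skips NULLs, so groups with missing years are undercounted

Fix: Use COUNT(*) to count all rows regardless of NULL

Corrected query:
SELECT dept, COUNT(*) FROM employees GROUP BY dept

Result:
dept        | COUNT(*)
------------+---------
Engineering | 1       
Finance     | 3       
HR          | 1       
Sales       | 2       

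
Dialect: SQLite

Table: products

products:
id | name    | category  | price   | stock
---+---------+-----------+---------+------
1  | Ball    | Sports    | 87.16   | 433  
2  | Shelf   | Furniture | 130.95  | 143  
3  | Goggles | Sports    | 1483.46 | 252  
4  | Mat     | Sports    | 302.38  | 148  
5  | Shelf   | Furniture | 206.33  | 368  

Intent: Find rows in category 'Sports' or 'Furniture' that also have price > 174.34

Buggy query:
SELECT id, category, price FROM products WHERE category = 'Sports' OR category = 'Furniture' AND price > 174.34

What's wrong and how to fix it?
Bug: Without parentheses, AND is evaluated before OR, so the price filter only applies to the 'Furniture' branch

Fix: Add parentheses around the OR so the AND applies to both alternatives

Corrected query:
SELECT id, category, price FROM products WHERE (category = 'Sports' OR category = 'Furniture') AND price > 174.34

Result:
id | category  | price  
---+-----------+--------
3  | Sports    | 1483.46
4  | Sports    | 302.38 
5  | Furniture | 206.33 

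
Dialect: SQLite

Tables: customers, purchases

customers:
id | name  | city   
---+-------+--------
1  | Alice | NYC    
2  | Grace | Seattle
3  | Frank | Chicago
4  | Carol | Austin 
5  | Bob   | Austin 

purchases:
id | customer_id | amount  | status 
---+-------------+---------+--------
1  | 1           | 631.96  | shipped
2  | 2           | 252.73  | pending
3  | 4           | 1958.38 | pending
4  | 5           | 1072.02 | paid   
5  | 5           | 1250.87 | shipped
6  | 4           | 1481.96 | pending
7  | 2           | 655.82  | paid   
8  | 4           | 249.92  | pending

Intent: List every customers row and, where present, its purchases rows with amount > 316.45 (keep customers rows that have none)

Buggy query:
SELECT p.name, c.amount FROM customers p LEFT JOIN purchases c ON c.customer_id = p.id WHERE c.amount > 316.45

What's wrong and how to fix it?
Bug: A WHERE condition on the right-hand table after LEFT JOIN drops unmatched parents

Fix: Put 'c.amount > 316.45' in the JOIN's ON clause instead of WHERE

Corrected query:
SELECT p.name, c.amount FROM customers p LEFT JOIN purchases c ON c.customer_id = p.id AND c.amount > 316.45

Result:
name  | amount 
------+--------
Alice | 631.96 
Grace | 655.82 
Frank | NULL   
Carol | 1481.96
Carol | 1958.38
Bob   | 1072.02
Bob   | 1250.87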